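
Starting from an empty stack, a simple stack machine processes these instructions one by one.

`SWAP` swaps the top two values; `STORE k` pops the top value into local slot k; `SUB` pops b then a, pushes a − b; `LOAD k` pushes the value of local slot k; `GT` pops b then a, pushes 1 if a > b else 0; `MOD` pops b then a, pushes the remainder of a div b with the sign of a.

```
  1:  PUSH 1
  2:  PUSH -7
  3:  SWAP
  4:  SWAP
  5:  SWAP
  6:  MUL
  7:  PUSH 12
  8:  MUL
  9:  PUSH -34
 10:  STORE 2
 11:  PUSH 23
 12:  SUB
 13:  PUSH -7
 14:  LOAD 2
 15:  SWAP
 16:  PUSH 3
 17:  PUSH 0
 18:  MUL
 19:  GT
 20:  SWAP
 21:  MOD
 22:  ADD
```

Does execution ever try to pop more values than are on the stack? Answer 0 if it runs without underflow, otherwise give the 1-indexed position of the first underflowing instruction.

PUSH 1    [1]
PUSH -7   [1, -7]
SWAP      [-7, 1]
SWAP      [1, -7]
SWAP      [-7, 1]
MUL       [-7]
PUSH 12   [-7, 12]
MUL       [-84]
PUSH -34  [-84, -34]
STORE 2   [-84]
PUSH 23   [-84, 23]
SUB       [-107]
PUSH -7   [-107, -7]
LOAD 2    [-107, -7, -34]
SWAP      [-107, -34, -7]
PUSH 3    [-107, -34, -7, 3]
PUSH 0    [-107, -34, -7, 3, 0]
MUL       [-107, -34, -7, 0]
GT        [-107, -34, 0]
SWAP      [-107, 0, -34]
MOD       [-107, 0]
ADD       [-107]

0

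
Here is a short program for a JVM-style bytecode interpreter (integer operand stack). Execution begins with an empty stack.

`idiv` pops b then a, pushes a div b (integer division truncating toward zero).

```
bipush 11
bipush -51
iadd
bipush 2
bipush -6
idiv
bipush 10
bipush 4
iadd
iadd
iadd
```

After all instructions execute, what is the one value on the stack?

-26

bipush 11  : 11
bipush -51 : 11 -51
iadd       : -40
bipush 2   : -40 2
bipush -6  : -40 2 -6
idiv       : -40 0
bipush 10  : -40 0 10
bipush 4   : -40 0 10 4
iadd       : -40 0 14
iadd       : -40 14
iadd       : -26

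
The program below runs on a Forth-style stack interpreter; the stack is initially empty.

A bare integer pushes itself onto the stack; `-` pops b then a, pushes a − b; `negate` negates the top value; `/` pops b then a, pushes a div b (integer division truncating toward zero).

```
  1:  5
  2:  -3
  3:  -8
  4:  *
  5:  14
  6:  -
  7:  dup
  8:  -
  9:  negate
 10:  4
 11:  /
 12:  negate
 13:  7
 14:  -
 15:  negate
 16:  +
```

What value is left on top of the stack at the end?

5       5
-3      5 -3
-8      5 -3 -8
*       5 24
14      5 24 14
-       5 10
dup     5 10 10
-       5 0
negate  5 0
4       5 0 4
/       5 0
negate  5 0
7       5 0 7
-       5 -7
negate  5 7
+       12

12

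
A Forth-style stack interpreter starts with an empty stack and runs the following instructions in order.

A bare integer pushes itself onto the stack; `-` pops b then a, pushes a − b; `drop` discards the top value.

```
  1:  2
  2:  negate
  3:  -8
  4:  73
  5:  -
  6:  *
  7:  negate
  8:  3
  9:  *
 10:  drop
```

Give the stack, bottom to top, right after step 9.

[-486]

2      -> [2]
negate -> [-2]
-8     -> [-2, -8]
73     -> [-2, -8, 73]
-      -> [-2, -81]
*      -> [162]
negate -> [-162]
3      -> [-162, 3]
*      -> [-486]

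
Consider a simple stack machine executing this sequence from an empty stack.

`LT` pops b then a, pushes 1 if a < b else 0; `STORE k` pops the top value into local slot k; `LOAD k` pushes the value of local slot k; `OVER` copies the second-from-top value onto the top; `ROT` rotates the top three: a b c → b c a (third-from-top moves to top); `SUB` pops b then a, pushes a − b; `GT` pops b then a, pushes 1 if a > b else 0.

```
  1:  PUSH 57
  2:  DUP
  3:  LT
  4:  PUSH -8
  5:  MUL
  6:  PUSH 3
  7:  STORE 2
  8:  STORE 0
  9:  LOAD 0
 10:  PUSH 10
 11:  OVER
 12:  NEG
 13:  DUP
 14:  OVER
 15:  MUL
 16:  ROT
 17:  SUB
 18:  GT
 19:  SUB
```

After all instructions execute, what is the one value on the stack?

PUSH 57 → [57]
DUP     → [57, 57]
LT      → [0]
PUSH -8 → [0, -8]
MUL     → [0]
PUSH 3  → [0, 3]
STORE 2 → [0]
STORE 0 → []
LOAD 0  → [0]
PUSH 10 → [0, 10]
OVER    → [0, 10, 0]
NEG     → [0, 10, 0]
DUP     → [0, 10, 0, 0]
OVER    → [0, 10, 0, 0, 0]
MUL     → [0, 10, 0, 0]
ROT     → [0, 0, 0, 10]
SUB     → [0, 0, -10]
GT      → [0, 1]
SUB     → [-1]

-1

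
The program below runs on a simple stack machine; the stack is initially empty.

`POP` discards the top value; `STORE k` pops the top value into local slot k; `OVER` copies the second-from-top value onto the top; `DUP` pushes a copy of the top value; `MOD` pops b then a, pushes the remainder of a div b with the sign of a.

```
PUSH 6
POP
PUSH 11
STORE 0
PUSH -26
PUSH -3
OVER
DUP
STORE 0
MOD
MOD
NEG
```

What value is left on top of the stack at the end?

PUSH 6    [6]
POP       []
PUSH 11   [11]
STORE 0   []
PUSH -26  [-26]
PUSH -3   [-26, -3]
OVER      [-26, -3, -26]
DUP       [-26, -3, -26, -26]
STORE 0   [-26, -3, -26]
MOD       [-26, -3]
MOD       [-2]
NEG       [2]

2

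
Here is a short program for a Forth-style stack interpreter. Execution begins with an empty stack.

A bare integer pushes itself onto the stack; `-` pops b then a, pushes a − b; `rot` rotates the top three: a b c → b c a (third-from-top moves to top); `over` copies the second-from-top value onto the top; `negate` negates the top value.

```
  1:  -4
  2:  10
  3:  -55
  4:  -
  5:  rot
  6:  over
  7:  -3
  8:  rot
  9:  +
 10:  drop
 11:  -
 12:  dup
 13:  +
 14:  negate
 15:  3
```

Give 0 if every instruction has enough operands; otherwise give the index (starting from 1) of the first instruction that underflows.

5

-4  : -4
10  : -4 10
-55 : -4 10 -55
-   : -4 65
rot  — needs 3 operands, stack has 2 → underflow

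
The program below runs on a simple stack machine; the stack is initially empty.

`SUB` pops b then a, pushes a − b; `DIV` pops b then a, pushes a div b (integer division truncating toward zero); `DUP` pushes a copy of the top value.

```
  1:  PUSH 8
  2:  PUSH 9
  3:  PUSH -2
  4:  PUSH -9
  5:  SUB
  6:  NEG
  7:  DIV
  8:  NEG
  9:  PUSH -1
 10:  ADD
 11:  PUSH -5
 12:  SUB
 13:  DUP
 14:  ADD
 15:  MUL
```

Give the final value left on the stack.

PUSH 8  -> 8
PUSH 9  -> 8 9
PUSH -2 -> 8 9 -2
PUSH -9 -> 8 9 -2 -9
SUB     -> 8 9 7
NEG     -> 8 9 -7
DIV     -> 8 -1
NEG     -> 8 1
PUSH -1 -> 8 1 -1
ADD     -> 8 0
PUSH -5 -> 8 0 -5
SUB     -> 8 5
DUP     -> 8 5 5
ADD     -> 8 10
MUL     -> 80

80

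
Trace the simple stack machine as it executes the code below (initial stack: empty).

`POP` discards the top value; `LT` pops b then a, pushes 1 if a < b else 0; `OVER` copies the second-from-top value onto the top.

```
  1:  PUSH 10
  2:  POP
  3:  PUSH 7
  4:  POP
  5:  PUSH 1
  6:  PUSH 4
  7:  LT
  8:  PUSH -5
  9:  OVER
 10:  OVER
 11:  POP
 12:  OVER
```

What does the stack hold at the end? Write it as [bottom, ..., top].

PUSH 10 -> [10]
POP     -> []
PUSH 7  -> [7]
POP     -> []
PUSH 1  -> [1]
PUSH 4  -> [1, 4]
LT      -> [1]
PUSH -5 -> [1, -5]
OVER    -> [1, -5, 1]
OVER    -> [1, -5, 1, -5]
POP     -> [1, -5, 1]
OVER    -> [1, -5, 1, -5]

[1, -5, 1, -5]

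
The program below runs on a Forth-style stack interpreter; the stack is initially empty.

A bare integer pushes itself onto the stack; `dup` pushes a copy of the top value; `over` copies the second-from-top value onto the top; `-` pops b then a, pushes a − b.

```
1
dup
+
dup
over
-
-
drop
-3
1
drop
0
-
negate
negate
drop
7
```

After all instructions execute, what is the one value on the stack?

7

1      : [1]
dup    : [1, 1]
+      : [2]
dup    : [2, 2]
over   : [2, 2, 2]
-      : [2, 0]
-      : [2]
drop   : []
-3     : [-3]
1      : [-3, 1]
drop   : [-3]
0      : [-3, 0]
-      : [-3]
negate : [3]
negate : [-3]
drop   : []
7      : [7]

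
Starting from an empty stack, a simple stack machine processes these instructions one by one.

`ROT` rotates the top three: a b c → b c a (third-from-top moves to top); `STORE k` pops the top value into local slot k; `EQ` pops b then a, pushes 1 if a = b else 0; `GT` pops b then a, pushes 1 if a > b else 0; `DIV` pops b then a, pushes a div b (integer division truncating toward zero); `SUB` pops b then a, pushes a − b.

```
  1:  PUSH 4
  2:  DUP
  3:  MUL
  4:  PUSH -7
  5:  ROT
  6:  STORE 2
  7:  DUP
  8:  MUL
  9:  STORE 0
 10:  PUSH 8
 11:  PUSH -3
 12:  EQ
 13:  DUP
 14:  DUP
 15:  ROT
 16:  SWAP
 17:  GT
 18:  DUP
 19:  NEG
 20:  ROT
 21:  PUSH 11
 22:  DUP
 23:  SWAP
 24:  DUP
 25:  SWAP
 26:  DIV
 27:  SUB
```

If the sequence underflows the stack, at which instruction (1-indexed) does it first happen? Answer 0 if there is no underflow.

PUSH 4  -> [4]
DUP     -> [4, 4]
MUL     -> [16]
PUSH -7 -> [16, -7]
ROT  — needs 3 operands, stack has 2 → underflow

5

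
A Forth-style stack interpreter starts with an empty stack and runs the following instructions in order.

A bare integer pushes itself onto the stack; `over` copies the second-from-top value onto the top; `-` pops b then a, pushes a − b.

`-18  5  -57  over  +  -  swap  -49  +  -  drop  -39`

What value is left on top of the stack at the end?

-39

-18  → -18
5    → -18 5
-57  → -18 5 -57
over → -18 5 -57 5
+    → -18 5 -52
-    → -18 57
swap → 57 -18
-49  → 57 -18 -49
+    → 57 -67
-    → 124
drop → (empty)
-39  → -39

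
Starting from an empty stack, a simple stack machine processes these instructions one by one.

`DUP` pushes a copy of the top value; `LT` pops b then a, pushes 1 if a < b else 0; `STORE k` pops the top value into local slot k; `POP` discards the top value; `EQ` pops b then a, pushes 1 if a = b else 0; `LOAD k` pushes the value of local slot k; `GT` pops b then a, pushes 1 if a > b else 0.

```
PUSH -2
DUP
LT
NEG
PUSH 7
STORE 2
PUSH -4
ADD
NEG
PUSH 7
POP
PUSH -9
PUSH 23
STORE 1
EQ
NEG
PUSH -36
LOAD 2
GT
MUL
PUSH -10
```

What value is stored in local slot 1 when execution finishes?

PUSH -2   [-2]
DUP       [-2, -2]
LT        [0]
NEG       [0]
PUSH 7    [0, 7]
STORE 2   [0]
PUSH -4   [0, -4]
ADD       [-4]
NEG       [4]
PUSH 7    [4, 7]
POP       [4]
PUSH -9   [4, -9]
PUSH 23   [4, -9, 23]
STORE 1   [4, -9]
EQ        [0]
NEG       [0]
PUSH -36  [0, -36]
LOAD 2    [0, -36, 7]
GT        [0, 0]
MUL       [0]
PUSH -10  [0, -10]

23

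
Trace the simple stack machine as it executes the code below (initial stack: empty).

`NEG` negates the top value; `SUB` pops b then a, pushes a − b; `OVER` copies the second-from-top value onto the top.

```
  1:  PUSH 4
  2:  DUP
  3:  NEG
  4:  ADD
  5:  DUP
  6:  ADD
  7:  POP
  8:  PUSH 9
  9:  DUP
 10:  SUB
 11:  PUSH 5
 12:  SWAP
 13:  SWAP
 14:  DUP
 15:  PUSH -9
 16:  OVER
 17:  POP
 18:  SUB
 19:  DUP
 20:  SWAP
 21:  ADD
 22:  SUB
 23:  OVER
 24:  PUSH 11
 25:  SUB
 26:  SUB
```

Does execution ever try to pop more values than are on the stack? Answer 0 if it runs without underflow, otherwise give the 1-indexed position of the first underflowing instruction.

PUSH 4  → 4
DUP     → 4 4
NEG     → 4 -4
ADD     → 0
DUP     → 0 0
ADD     → 0
POP     → (empty)
PUSH 9  → 9
DUP     → 9 9
SUB     → 0
PUSH 5  → 0 5
SWAP    → 5 0
SWAP    → 0 5
DUP     → 0 5 5
PUSH -9 → 0 5 5 -9
OVER    → 0 5 5 -9 5
POP     → 0 5 5 -9
SUB     → 0 5 14
DUP     → 0 5 14 14
SWAP    → 0 5 14 14
ADD     → 0 5 28
SUB     → 0 -23
OVER    → 0 -23 0
PUSH 11 → 0 -23 0 11
SUB     → 0 -23 -11
SUB     → 0 -12

0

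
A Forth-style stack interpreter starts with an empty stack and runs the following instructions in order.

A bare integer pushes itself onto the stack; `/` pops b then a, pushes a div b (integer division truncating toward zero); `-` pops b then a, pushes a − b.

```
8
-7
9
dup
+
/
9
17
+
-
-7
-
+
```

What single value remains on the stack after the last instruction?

-11

8   -> 8
-7  -> 8 -7
9   -> 8 -7 9
dup -> 8 -7 9 9
+   -> 8 -7 18
/   -> 8 0
9   -> 8 0 9
17  -> 8 0 9 17
+   -> 8 0 26
-   -> 8 -26
-7  -> 8 -26 -7
-   -> 8 -19
+   -> -11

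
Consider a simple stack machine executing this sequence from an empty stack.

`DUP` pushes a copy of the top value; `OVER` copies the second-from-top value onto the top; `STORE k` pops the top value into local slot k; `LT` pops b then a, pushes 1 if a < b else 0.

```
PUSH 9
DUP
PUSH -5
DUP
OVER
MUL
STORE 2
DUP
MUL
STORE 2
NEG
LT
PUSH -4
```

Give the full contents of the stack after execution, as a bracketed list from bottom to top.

PUSH 9  → 9
DUP     → 9 9
PUSH -5 → 9 9 -5
DUP     → 9 9 -5 -5
OVER    → 9 9 -5 -5 -5
MUL     → 9 9 -5 25
STORE 2 → 9 9 -5
DUP     → 9 9 -5 -5
MUL     → 9 9 25
STORE 2 → 9 9
NEG     → 9 -9
LT      → 0
PUSH -4 → 0 -4

[0, -4]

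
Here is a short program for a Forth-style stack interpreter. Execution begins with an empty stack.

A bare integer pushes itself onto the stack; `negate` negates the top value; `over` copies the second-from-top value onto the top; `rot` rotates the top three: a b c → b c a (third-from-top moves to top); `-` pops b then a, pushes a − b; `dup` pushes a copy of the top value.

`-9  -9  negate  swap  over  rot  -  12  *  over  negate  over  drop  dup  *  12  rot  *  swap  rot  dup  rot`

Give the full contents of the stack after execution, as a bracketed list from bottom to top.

-9     -> [-9]
-9     -> [-9, -9]
negate -> [-9, 9]
swap   -> [9, -9]
over   -> [9, -9, 9]
rot    -> [-9, 9, 9]
-      -> [-9, 0]
12     -> [-9, 0, 12]
*      -> [-9, 0]
over   -> [-9, 0, -9]
negate -> [-9, 0, 9]
over   -> [-9, 0, 9, 0]
drop   -> [-9, 0, 9]
dup    -> [-9, 0, 9, 9]
*      -> [-9, 0, 81]
12     -> [-9, 0, 81, 12]
rot    -> [-9, 81, 12, 0]
*      -> [-9, 81, 0]
swap   -> [-9, 0, 81]
rot    -> [0, 81, -9]
dup    -> [0, 81, -9, -9]
rot    -> [0, -9, -9, 81]

[0, -9, -9, 81]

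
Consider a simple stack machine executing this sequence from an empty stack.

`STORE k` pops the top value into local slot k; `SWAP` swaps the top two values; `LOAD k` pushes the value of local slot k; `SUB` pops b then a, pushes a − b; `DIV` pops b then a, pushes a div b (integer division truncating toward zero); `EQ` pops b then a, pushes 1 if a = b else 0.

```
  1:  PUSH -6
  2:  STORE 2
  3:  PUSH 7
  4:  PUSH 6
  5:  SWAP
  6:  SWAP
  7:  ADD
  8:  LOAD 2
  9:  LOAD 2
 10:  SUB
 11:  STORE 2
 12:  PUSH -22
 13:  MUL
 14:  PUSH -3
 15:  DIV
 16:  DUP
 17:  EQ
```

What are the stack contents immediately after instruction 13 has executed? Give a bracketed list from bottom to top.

PUSH -6  -> -6
STORE 2  -> (empty)
PUSH 7   -> 7
PUSH 6   -> 7 6
SWAP     -> 6 7
SWAP     -> 7 6
ADD      -> 13
LOAD 2   -> 13 -6
LOAD 2   -> 13 -6 -6
SUB      -> 13 0
STORE 2  -> 13
PUSH -22 -> 13 -22
MUL      -> -286

[-286]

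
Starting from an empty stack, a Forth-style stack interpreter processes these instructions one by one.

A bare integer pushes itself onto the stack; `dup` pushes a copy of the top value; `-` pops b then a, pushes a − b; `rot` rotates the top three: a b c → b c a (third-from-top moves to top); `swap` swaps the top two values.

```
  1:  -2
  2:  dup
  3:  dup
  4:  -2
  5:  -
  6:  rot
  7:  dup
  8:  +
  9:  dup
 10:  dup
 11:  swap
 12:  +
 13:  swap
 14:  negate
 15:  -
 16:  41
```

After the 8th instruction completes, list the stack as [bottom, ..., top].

-2  -> [-2]
dup -> [-2, -2]
dup -> [-2, -2, -2]
-2  -> [-2, -2, -2, -2]
-   -> [-2, -2, 0]
rot -> [-2, 0, -2]
dup -> [-2, 0, -2, -2]
+   -> [-2, 0, -4]

[-2, 0, -4]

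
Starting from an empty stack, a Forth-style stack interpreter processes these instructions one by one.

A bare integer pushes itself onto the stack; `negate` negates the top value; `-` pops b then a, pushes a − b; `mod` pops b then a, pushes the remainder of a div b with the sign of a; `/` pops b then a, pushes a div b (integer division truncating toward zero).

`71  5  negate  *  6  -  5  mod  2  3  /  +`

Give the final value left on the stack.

71     -> 71
5      -> 71 5
negate -> 71 -5
*      -> -355
6      -> -355 6
-      -> -361
5      -> -361 5
mod    -> -1
2      -> -1 2
3      -> -1 2 3
/      -> -1 0
+      -> -1

-1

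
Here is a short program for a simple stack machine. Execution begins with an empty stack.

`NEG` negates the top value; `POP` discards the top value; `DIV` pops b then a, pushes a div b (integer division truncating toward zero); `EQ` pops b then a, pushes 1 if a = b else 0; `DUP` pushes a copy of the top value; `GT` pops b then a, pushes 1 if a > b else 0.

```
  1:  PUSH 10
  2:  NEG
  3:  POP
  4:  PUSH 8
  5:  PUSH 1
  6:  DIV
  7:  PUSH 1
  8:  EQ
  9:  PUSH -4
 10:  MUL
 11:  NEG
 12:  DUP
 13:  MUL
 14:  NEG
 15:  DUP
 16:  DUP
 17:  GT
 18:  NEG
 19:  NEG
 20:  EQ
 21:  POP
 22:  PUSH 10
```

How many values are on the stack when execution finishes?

1

PUSH 10 -> 10
NEG     -> -10
POP     -> (empty)
PUSH 8  -> 8
PUSH 1  -> 8 1
DIV     -> 8
PUSH 1  -> 8 1
EQ      -> 0
PUSH -4 -> 0 -4
MUL     -> 0
NEG     -> 0
DUP     -> 0 0
MUL     -> 0
NEG     -> 0
DUP     -> 0 0
DUP     -> 0 0 0
GT      -> 0 0
NEG     -> 0 0
NEG     -> 0 0
EQ      -> 1
POP     -> (empty)
PUSH 10 -> 10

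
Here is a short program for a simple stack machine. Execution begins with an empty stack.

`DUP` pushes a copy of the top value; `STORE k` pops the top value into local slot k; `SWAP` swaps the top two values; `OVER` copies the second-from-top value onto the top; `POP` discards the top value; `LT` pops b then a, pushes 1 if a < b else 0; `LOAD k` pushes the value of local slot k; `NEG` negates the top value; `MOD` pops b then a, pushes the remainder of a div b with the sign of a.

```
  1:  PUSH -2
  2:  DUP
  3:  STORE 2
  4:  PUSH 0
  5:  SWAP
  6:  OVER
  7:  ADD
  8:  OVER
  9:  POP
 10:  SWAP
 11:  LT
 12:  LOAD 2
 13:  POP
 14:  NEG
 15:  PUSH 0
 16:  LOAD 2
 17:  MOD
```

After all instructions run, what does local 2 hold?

PUSH -2  [-2]
DUP      [-2, -2]
STORE 2  [-2]
PUSH 0   [-2, 0]
SWAP     [0, -2]
OVER     [0, -2, 0]
ADD      [0, -2]
OVER     [0, -2, 0]
POP      [0, -2]
SWAP     [-2, 0]
LT       [1]
LOAD 2   [1, -2]
POP      [1]
NEG      [-1]
PUSH 0   [-1, 0]
LOAD 2   [-1, 0, -2]
MOD      [-1, 0]

-2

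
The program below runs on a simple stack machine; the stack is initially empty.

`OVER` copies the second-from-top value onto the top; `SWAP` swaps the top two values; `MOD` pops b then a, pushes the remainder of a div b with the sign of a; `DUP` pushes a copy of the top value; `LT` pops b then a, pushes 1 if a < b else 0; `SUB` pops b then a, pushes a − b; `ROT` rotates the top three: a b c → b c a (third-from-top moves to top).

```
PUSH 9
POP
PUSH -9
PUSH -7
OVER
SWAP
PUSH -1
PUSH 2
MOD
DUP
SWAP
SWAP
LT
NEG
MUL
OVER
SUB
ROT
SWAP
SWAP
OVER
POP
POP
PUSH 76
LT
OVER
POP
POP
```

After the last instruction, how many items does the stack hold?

PUSH 9  : 9
POP     : (empty)
PUSH -9 : -9
PUSH -7 : -9 -7
OVER    : -9 -7 -9
SWAP    : -9 -9 -7
PUSH -1 : -9 -9 -7 -1
PUSH 2  : -9 -9 -7 -1 2
MOD     : -9 -9 -7 -1
DUP     : -9 -9 -7 -1 -1
SWAP    : -9 -9 -7 -1 -1
SWAP    : -9 -9 -7 -1 -1
LT      : -9 -9 -7 0
NEG     : -9 -9 -7 0
MUL     : -9 -9 0
OVER    : -9 -9 0 -9
SUB     : -9 -9 9
ROT     : -9 9 -9
SWAP    : -9 -9 9
SWAP    : -9 9 -9
OVER    : -9 9 -9 9
POP     : -9 9 -9
POP     : -9 9
PUSH 76 : -9 9 76
LT      : -9 1
OVER    : -9 1 -9
POP     : -9 1
POP     : -9

1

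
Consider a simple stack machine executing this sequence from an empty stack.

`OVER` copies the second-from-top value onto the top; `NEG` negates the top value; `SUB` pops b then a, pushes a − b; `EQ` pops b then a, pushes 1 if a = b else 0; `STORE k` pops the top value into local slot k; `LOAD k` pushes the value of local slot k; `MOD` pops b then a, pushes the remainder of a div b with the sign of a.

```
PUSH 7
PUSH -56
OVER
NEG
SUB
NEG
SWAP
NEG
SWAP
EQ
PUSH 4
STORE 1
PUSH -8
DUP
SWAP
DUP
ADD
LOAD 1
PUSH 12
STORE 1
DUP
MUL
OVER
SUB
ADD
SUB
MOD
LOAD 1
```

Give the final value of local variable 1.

12

PUSH 7    [7]
PUSH -56  [7, -56]
OVER      [7, -56, 7]
NEG       [7, -56, -7]
SUB       [7, -49]
NEG       [7, 49]
SWAP      [49, 7]
NEG       [49, -7]
SWAP      [-7, 49]
EQ        [0]
PUSH 4    [0, 4]
STORE 1   [0]
PUSH -8   [0, -8]
DUP       [0, -8, -8]
SWAP      [0, -8, -8]
DUP       [0, -8, -8, -8]
ADD       [0, -8, -16]
LOAD 1    [0, -8, -16, 4]
PUSH 12   [0, -8, -16, 4, 12]
STORE 1   [0, -8, -16, 4]
DUP       [0, -8, -16, 4, 4]
MUL       [0, -8, -16, 16]
OVER      [0, -8, -16, 16, -16]
SUB       [0, -8, -16, 32]
ADD       [0, -8, 16]
SUB       [0, -24]
MOD       [0]
LOAD 1    [0, 12]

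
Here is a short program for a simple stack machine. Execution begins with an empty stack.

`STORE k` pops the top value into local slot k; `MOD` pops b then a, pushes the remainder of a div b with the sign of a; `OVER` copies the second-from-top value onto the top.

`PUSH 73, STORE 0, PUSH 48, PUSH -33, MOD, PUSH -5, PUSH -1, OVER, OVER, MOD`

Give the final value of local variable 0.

PUSH 73  → 73
STORE 0  → (empty)
PUSH 48  → 48
PUSH -33 → 48 -33
MOD      → 15
PUSH -5  → 15 -5
PUSH -1  → 15 -5 -1
OVER     → 15 -5 -1 -5
OVER     → 15 -5 -1 -5 -1
MOD      → 15 -5 -1 0

73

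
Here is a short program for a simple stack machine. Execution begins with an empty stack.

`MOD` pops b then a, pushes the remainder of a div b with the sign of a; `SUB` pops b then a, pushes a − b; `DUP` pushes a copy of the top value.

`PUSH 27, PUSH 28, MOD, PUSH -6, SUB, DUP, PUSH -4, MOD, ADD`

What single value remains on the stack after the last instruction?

34

PUSH 27 : 27
PUSH 28 : 27 28
MOD     : 27
PUSH -6 : 27 -6
SUB     : 33
DUP     : 33 33
PUSH -4 : 33 33 -4
MOD     : 33 1
ADD     : 34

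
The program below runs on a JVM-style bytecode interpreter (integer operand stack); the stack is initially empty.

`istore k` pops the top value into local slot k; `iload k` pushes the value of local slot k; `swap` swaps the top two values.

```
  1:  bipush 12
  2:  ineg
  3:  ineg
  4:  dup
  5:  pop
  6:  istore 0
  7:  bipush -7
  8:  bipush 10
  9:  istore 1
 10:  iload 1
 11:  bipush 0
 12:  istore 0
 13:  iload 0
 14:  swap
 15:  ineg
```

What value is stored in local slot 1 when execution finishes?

bipush 12 → 12
ineg      → -12
ineg      → 12
dup       → 12 12
pop       → 12
istore 0  → (empty)
bipush -7 → -7
bipush 10 → -7 10
istore 1  → -7
iload 1   → -7 10
bipush 0  → -7 10 0
istore 0  → -7 10
iload 0   → -7 10 0
swap      → -7 0 10
ineg      → -7 0 -10

10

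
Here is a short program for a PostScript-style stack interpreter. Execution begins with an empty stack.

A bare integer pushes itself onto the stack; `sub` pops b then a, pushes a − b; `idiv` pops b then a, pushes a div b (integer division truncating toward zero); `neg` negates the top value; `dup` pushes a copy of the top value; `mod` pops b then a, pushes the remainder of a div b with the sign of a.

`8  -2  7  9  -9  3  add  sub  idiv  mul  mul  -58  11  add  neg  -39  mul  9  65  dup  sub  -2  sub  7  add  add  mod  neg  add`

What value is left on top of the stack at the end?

15

8    -> [8]
-2   -> [8, -2]
7    -> [8, -2, 7]
9    -> [8, -2, 7, 9]
-9   -> [8, -2, 7, 9, -9]
3    -> [8, -2, 7, 9, -9, 3]
add  -> [8, -2, 7, 9, -6]
sub  -> [8, -2, 7, 15]
idiv -> [8, -2, 0]
mul  -> [8, 0]
mul  -> [0]
-58  -> [0, -58]
11   -> [0, -58, 11]
add  -> [0, -47]
neg  -> [0, 47]
-39  -> [0, 47, -39]
mul  -> [0, -1833]
9    -> [0, -1833, 9]
65   -> [0, -1833, 9, 65]
dup  -> [0, -1833, 9, 65, 65]
sub  -> [0, -1833, 9, 0]
-2   -> [0, -1833, 9, 0, -2]
sub  -> [0, -1833, 9, 2]
7    -> [0, -1833, 9, 2, 7]
add  -> [0, -1833, 9, 9]
add  -> [0, -1833, 18]
mod  -> [0, -15]
neg  -> [0, 15]
add  -> [15]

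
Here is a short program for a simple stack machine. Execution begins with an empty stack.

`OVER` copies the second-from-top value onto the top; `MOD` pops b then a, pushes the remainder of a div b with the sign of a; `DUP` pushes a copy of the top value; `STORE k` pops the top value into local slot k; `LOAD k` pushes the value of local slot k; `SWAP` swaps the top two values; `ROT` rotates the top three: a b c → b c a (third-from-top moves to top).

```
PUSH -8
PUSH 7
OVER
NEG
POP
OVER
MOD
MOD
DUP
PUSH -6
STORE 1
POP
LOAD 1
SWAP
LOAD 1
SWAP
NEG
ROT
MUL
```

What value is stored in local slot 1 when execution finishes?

-6

PUSH -8  -8
PUSH 7   -8 7
OVER     -8 7 -8
NEG      -8 7 8
POP      -8 7
OVER     -8 7 -8
MOD      -8 7
MOD      -1
DUP      -1 -1
PUSH -6  -1 -1 -6
STORE 1  -1 -1
POP      -1
LOAD 1   -1 -6
SWAP     -6 -1
LOAD 1   -6 -1 -6
SWAP     -6 -6 -1
NEG      -6 -6 1
ROT      -6 1 -6
MUL      -6 -6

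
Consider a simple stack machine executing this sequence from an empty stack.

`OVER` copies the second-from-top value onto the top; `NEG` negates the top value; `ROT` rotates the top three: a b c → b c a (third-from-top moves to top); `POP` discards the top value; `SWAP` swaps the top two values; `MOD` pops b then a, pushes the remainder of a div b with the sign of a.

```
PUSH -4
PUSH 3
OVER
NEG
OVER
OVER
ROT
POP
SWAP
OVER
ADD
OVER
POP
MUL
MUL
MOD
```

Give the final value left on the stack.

PUSH -4  -4
PUSH 3   -4 3
OVER     -4 3 -4
NEG      -4 3 4
OVER     -4 3 4 3
OVER     -4 3 4 3 4
ROT      -4 3 3 4 4
POP      -4 3 3 4
SWAP     -4 3 4 3
OVER     -4 3 4 3 4
ADD      -4 3 4 7
OVER     -4 3 4 7 4
POP      -4 3 4 7
MUL      -4 3 28
MUL      -4 84
MOD      -4

-4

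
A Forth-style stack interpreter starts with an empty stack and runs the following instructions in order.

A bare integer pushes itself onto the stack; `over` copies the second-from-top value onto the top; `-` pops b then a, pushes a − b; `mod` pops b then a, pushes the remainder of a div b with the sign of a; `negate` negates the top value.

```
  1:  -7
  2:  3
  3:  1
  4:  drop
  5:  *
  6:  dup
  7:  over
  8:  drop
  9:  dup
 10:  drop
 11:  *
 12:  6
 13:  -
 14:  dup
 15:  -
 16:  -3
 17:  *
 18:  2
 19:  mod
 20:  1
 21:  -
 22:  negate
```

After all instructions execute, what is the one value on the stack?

-7     → -7
3      → -7 3
1      → -7 3 1
drop   → -7 3
*      → -21
dup    → -21 -21
over   → -21 -21 -21
drop   → -21 -21
dup    → -21 -21 -21
drop   → -21 -21
*      → 441
6      → 441 6
-      → 435
dup    → 435 435
-      → 0
-3     → 0 -3
*      → 0
2      → 0 2
mod    → 0
1      → 0 1
-      → -1
negate → 1

1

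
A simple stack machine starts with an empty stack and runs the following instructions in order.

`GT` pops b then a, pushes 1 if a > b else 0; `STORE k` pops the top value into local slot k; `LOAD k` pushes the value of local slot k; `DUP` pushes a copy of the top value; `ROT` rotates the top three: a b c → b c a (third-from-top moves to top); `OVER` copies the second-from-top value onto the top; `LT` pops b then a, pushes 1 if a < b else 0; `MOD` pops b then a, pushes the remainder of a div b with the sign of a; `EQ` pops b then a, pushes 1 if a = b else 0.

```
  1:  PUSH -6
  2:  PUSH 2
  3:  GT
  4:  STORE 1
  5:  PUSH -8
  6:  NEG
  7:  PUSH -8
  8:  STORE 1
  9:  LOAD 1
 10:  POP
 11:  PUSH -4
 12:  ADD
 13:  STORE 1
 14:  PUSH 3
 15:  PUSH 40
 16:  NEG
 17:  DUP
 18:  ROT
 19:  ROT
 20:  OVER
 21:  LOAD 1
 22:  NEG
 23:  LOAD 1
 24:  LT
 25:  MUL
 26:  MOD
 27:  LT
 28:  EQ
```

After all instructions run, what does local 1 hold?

PUSH -6 : [-6]
PUSH 2  : [-6, 2]
GT      : [0]
STORE 1 : []
PUSH -8 : [-8]
NEG     : [8]
PUSH -8 : [8, -8]
STORE 1 : [8]
LOAD 1  : [8, -8]
POP     : [8]
PUSH -4 : [8, -4]
ADD     : [4]
STORE 1 : []
PUSH 3  : [3]
PUSH 40 : [3, 40]
NEG     : [3, -40]
DUP     : [3, -40, -40]
ROT     : [-40, -40, 3]
ROT     : [-40, 3, -40]
OVER    : [-40, 3, -40, 3]
LOAD 1  : [-40, 3, -40, 3, 4]
NEG     : [-40, 3, -40, 3, -4]
LOAD 1  : [-40, 3, -40, 3, -4, 4]
LT      : [-40, 3, -40, 3, 1]
MUL     : [-40, 3, -40, 3]
MOD     : [-40, 3, -1]
LT      : [-40, 0]
EQ      : [0]

4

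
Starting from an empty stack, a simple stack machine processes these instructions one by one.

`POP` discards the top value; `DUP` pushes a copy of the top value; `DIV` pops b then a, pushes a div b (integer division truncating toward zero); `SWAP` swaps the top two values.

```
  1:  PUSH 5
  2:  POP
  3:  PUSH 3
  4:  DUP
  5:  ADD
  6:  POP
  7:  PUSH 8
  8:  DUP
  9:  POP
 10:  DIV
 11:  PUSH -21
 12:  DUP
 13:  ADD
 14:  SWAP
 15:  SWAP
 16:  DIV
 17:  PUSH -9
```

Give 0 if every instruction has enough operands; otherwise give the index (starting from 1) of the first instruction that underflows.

PUSH 5 -> [5]
POP    -> []
PUSH 3 -> [3]
DUP    -> [3, 3]
ADD    -> [6]
POP    -> []
PUSH 8 -> [8]
DUP    -> [8, 8]
POP    -> [8]
DIV  — needs 2 operands, stack has 1 → underflow

10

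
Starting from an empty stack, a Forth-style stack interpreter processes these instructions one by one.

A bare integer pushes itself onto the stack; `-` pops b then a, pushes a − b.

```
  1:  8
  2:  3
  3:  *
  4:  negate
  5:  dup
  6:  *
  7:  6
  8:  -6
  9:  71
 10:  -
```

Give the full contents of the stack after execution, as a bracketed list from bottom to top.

8      : 8
3      : 8 3
*      : 24
negate : -24
dup    : -24 -24
*      : 576
6      : 576 6
-6     : 576 6 -6
71     : 576 6 -6 71
-      : 576 6 -77

[576, 6, -77]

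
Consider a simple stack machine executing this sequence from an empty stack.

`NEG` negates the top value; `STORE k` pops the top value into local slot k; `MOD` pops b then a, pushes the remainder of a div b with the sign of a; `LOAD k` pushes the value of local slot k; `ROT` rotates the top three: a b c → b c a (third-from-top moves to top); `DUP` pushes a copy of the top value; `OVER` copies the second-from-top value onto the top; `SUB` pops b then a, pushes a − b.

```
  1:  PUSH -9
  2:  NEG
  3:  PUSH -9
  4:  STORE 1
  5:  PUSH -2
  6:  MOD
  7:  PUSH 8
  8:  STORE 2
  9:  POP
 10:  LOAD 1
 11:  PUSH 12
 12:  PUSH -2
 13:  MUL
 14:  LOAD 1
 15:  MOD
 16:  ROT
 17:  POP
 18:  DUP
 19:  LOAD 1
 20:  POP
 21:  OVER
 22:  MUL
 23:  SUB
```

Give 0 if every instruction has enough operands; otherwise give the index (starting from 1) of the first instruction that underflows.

PUSH -9 -> -9
NEG     -> 9
PUSH -9 -> 9 -9
STORE 1 -> 9
PUSH -2 -> 9 -2
MOD     -> 1
PUSH 8  -> 1 8
STORE 2 -> 1
POP     -> (empty)
LOAD 1  -> -9
PUSH 12 -> -9 12
PUSH -2 -> -9 12 -2
MUL     -> -9 -24
LOAD 1  -> -9 -24 -9
MOD     -> -9 -6
ROT  — needs 3 operands, stack has 2 → underflow

16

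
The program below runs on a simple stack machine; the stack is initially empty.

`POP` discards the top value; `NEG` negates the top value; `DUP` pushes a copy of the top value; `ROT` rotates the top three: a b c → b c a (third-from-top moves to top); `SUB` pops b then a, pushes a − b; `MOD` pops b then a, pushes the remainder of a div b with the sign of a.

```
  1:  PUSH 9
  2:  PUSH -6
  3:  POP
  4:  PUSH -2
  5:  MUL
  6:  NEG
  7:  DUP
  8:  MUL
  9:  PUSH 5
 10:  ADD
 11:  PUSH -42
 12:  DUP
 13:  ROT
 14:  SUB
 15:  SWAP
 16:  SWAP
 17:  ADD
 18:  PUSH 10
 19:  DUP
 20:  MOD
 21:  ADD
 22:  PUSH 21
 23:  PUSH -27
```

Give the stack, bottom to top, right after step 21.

[-413]

PUSH 9   : 9
PUSH -6  : 9 -6
POP      : 9
PUSH -2  : 9 -2
MUL      : -18
NEG      : 18
DUP      : 18 18
MUL      : 324
PUSH 5   : 324 5
ADD      : 329
PUSH -42 : 329 -42
DUP      : 329 -42 -42
ROT      : -42 -42 329
SUB      : -42 -371
SWAP     : -371 -42
SWAP     : -42 -371
ADD      : -413
PUSH 10  : -413 10
DUP      : -413 10 10
MOD      : -413 0
ADD      : -413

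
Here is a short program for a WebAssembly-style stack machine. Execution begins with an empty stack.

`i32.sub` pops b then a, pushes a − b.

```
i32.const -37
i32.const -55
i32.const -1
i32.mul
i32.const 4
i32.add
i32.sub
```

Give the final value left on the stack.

-96

i32.const -37  -37
i32.const -55  -37 -55
i32.const -1   -37 -55 -1
i32.mul        -37 55
i32.const 4    -37 55 4
i32.add        -37 59
i32.sub        -96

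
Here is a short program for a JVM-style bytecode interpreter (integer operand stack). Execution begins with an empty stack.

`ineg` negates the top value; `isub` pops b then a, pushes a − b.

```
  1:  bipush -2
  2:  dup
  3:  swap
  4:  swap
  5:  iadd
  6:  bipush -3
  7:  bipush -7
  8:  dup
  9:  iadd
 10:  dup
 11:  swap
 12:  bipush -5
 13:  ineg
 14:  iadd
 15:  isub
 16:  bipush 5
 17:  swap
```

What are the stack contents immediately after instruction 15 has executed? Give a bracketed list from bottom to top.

[-4, -3, -5]

bipush -2 -> [-2]
dup       -> [-2, -2]
swap      -> [-2, -2]
swap      -> [-2, -2]
iadd      -> [-4]
bipush -3 -> [-4, -3]
bipush -7 -> [-4, -3, -7]
dup       -> [-4, -3, -7, -7]
iadd      -> [-4, -3, -14]
dup       -> [-4, -3, -14, -14]
swap      -> [-4, -3, -14, -14]
bipush -5 -> [-4, -3, -14, -14, -5]
ineg      -> [-4, -3, -14, -14, 5]
iadd      -> [-4, -3, -14, -9]
isub      -> [-4, -3, -5]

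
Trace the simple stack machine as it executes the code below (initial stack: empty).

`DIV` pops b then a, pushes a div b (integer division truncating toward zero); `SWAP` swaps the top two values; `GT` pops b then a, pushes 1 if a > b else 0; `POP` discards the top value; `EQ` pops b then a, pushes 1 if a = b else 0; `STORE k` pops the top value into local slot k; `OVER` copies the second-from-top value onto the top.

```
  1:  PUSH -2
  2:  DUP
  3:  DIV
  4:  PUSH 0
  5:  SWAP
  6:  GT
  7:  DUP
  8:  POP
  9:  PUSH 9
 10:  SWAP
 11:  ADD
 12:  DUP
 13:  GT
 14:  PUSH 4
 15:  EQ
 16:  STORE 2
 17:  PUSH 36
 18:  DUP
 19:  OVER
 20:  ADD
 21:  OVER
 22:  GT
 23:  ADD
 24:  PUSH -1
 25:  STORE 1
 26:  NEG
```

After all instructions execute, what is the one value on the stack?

PUSH -2 → -2
DUP     → -2 -2
DIV     → 1
PUSH 0  → 1 0
SWAP    → 0 1
GT      → 0
DUP     → 0 0
POP     → 0
PUSH 9  → 0 9
SWAP    → 9 0
ADD     → 9
DUP     → 9 9
GT      → 0
PUSH 4  → 0 4
EQ      → 0
STORE 2 → (empty)
PUSH 36 → 36
DUP     → 36 36
OVER    → 36 36 36
ADD     → 36 72
OVER    → 36 72 36
GT      → 36 1
ADD     → 37
PUSH -1 → 37 -1
STORE 1 → 37
NEG     → -37

-37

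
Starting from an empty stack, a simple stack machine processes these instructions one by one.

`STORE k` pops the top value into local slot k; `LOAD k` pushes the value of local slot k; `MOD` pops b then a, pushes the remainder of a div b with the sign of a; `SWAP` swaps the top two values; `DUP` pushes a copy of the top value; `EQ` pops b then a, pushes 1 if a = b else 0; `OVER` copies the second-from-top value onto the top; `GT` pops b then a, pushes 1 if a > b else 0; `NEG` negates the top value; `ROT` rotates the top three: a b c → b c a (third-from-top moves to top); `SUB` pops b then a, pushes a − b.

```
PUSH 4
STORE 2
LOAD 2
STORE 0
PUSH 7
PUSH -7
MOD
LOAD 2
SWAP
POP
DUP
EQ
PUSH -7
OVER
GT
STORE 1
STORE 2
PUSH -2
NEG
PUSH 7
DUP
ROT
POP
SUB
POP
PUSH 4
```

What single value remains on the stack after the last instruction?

PUSH 4  → [4]
STORE 2 → []
LOAD 2  → [4]
STORE 0 → []
PUSH 7  → [7]
PUSH -7 → [7, -7]
MOD     → [0]
LOAD 2  → [0, 4]
SWAP    → [4, 0]
POP     → [4]
DUP     → [4, 4]
EQ      → [1]
PUSH -7 → [1, -7]
OVER    → [1, -7, 1]
GT      → [1, 0]
STORE 1 → [1]
STORE 2 → []
PUSH -2 → [-2]
NEG     → [2]
PUSH 7  → [2, 7]
DUP     → [2, 7, 7]
ROT     → [7, 7, 2]
POP     → [7, 7]
SUB     → [0]
POP     → []
PUSH 4  → [4]

4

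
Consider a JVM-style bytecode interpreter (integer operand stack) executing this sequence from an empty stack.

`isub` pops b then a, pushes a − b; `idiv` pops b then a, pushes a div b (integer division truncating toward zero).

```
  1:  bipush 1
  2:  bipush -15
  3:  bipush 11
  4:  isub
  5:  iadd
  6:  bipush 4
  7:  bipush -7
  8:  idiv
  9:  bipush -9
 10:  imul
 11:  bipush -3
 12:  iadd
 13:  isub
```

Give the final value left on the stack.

-22

bipush 1    [1]
bipush -15  [1, -15]
bipush 11   [1, -15, 11]
isub        [1, -26]
iadd        [-25]
bipush 4    [-25, 4]
bipush -7   [-25, 4, -7]
idiv        [-25, 0]
bipush -9   [-25, 0, -9]
imul        [-25, 0]
bipush -3   [-25, 0, -3]
iadd        [-25, -3]
isub        [-22]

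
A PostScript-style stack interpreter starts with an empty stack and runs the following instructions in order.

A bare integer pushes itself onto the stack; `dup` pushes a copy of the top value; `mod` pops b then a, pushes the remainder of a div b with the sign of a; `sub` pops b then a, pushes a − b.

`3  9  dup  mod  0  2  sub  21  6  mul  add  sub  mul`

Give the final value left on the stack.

3   -> [3]
9   -> [3, 9]
dup -> [3, 9, 9]
mod -> [3, 0]
0   -> [3, 0, 0]
2   -> [3, 0, 0, 2]
sub -> [3, 0, -2]
21  -> [3, 0, -2, 21]
6   -> [3, 0, -2, 21, 6]
mul -> [3, 0, -2, 126]
add -> [3, 0, 124]
sub -> [3, -124]
mul -> [-372]

-372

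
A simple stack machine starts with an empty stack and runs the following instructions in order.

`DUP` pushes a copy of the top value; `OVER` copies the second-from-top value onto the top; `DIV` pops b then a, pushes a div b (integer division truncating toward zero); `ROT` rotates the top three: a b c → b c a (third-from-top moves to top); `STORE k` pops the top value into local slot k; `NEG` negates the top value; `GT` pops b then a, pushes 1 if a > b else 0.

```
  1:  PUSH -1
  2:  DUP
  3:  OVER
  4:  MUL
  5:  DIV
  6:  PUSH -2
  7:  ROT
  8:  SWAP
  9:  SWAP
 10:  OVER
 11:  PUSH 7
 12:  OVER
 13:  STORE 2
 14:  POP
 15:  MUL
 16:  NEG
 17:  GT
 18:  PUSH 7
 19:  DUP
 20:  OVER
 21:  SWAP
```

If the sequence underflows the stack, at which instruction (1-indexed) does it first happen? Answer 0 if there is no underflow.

PUSH -1  -1
DUP      -1 -1
OVER     -1 -1 -1
MUL      -1 1
DIV      -1
PUSH -2  -1 -2
ROT  — needs 3 operands, stack has 2 → underflow

7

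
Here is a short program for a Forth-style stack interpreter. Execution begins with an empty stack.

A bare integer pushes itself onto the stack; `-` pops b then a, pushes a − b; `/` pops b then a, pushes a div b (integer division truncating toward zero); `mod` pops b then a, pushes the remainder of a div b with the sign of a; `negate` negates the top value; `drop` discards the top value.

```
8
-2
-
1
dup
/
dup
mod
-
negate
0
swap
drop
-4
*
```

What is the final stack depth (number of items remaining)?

1

8      : 8
-2     : 8 -2
-      : 10
1      : 10 1
dup    : 10 1 1
/      : 10 1
dup    : 10 1 1
mod    : 10 0
-      : 10
negate : -10
0      : -10 0
swap   : 0 -10
drop   : 0
-4     : 0 -4
*      : 0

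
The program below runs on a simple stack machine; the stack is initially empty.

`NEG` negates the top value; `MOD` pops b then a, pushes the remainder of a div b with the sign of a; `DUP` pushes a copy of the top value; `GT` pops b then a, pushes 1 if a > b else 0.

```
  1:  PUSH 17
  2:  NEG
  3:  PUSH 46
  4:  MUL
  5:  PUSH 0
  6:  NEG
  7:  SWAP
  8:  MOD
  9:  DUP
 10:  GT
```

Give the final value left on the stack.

PUSH 17  17
NEG      -17
PUSH 46  -17 46
MUL      -782
PUSH 0   -782 0
NEG      -782 0
SWAP     0 -782
MOD      0
DUP      0 0
GT       0

0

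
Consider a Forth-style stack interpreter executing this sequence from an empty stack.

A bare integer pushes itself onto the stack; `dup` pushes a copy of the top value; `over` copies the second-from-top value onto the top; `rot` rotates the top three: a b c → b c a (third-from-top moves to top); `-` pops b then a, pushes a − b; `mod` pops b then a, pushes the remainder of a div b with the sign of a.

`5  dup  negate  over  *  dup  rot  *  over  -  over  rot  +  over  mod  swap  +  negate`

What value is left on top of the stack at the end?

5      : 5
dup    : 5 5
negate : 5 -5
over   : 5 -5 5
*      : 5 -25
dup    : 5 -25 -25
rot    : -25 -25 5
*      : -25 -125
over   : -25 -125 -25
-      : -25 -100
over   : -25 -100 -25
rot    : -100 -25 -25
+      : -100 -50
over   : -100 -50 -100
mod    : -100 -50
swap   : -50 -100
+      : -150
negate : 150

150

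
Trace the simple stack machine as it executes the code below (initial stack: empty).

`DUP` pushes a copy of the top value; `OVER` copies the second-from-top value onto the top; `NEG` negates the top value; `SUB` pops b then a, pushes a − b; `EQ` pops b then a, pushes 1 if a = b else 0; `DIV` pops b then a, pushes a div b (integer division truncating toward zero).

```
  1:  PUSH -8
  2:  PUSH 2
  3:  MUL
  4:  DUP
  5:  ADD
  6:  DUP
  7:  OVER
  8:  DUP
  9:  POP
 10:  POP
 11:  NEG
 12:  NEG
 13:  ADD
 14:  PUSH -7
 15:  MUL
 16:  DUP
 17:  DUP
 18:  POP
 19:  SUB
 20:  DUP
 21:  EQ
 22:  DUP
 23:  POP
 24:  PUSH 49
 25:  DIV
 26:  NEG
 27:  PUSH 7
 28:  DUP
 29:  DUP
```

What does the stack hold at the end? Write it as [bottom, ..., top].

PUSH -8  [-8]
PUSH 2   [-8, 2]
MUL      [-16]
DUP      [-16, -16]
ADD      [-32]
DUP      [-32, -32]
OVER     [-32, -32, -32]
DUP      [-32, -32, -32, -32]
POP      [-32, -32, -32]
POP      [-32, -32]
NEG      [-32, 32]
NEG      [-32, -32]
ADD      [-64]
PUSH -7  [-64, -7]
MUL      [448]
DUP      [448, 448]
DUP      [448, 448, 448]
POP      [448, 448]
SUB      [0]
DUP      [0, 0]
EQ       [1]
DUP      [1, 1]
POP      [1]
PUSH 49  [1, 49]
DIV      [0]
NEG      [0]
PUSH 7   [0, 7]
DUP      [0, 7, 7]
DUP      [0, 7, 7, 7]

[0, 7, 7, 7]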